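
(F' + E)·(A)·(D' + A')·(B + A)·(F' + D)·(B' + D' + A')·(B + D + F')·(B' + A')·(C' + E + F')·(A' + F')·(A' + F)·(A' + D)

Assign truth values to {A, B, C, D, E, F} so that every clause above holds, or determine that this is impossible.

The clause (A) is unit, so A = 1.
The clause (D') is unit, so D = 0.
That conflicts with the unit clause (D).

UNSATISFIABLE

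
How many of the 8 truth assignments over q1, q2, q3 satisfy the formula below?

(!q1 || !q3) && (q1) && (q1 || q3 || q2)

There are 2^3 = 8 truth assignments over (q1, q2, q3).
Check each against the 3 clauses (columns in the order q1, q2, q3):
  F F F  ✗ fails (q1)
  F F T  ✗ fails (q1)
  F T F  ✗ fails (q1)
  F T T  ✗ fails (q1)
  T F F  ✓ satisfies all
  T F T  ✗ fails (!q1 || !q3)
  T T F  ✓ satisfies all
  T T T  ✗ fails (!q1 || !q3)
2 of the 8 rows are models.

2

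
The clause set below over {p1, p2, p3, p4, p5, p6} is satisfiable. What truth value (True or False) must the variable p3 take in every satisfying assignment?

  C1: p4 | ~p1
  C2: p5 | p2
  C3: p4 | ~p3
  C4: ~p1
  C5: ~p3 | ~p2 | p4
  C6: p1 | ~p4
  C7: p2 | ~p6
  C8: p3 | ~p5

Suppose p3 = 1.
The clause (p4) is unit, so p4 = 1.
The clause (~p1) is unit, so p1 = 0.
That conflicts with the unit clause (p1).
So every satisfying assignment has p3 = False.

False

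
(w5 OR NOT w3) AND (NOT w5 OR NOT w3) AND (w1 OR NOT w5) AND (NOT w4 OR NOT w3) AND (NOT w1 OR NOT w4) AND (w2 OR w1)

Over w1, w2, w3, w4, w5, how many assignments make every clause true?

6

There are 2^5 = 32 truth assignments over (w1, w2, w3, w4, w5).
Split on w3. With w3 = true, the clauses containing w3 are satisfied and NOT w3 drops from the rest; 0 of the 2^4 = 16 assignments to the other variables satisfy what remains.
With w3 = false, by the same count on the reduced clause set, 6 assignments work.
(One model: w1=F, w2=T, w3=F, w4=F, w5=F.)
Total: 0 + 6 = 6.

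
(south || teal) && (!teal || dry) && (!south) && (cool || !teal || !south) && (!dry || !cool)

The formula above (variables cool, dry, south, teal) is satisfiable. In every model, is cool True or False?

False

Suppose cool = true.
Unit clause (!south) forces south = false.
Unit clause (teal) forces teal = true.
Unit clause (dry) forces dry = true.
But (!dry) is also a unit clause — contradiction.
So every satisfying assignment has cool = False.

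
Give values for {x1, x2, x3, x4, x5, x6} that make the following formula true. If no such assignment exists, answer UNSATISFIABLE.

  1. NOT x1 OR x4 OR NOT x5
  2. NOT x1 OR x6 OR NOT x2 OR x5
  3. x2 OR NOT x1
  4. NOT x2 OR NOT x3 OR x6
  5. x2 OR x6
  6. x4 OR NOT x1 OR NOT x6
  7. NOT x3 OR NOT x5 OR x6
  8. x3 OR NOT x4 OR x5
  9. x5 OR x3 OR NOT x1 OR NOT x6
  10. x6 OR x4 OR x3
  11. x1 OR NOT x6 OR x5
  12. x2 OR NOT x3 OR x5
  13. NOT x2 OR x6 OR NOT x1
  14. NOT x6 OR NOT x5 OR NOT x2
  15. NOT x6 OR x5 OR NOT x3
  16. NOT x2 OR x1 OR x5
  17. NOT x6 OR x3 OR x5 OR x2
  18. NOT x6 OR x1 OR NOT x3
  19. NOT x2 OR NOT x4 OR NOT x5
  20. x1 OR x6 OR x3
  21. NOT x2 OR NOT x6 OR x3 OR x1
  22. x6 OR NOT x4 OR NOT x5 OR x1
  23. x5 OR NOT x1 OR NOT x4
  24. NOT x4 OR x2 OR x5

Try x2 = false.
(NOT x1) alone gives x1 = false.
(x6) alone gives x6 = true.
(x5) alone gives x5 = true.
(NOT x3) alone gives x3 = false.
All clauses hold; x4 can take either value.

x1 ↦ false, x2 ↦ false, x3 ↦ false, x4 ↦ false, x5 ↦ true, x6 ↦ true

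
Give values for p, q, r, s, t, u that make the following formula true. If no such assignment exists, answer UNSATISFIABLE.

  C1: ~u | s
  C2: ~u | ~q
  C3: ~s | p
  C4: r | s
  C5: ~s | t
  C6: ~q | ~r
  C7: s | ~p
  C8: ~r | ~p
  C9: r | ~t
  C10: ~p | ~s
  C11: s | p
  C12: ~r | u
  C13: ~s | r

Case u = 0:
From the singleton clause (~r), r = 0.
From the singleton clause (s), s = 1.
But (~s) is also a unit clause — contradiction.
That branch fails; take u = 1 instead.
From the singleton clause (s), s = 1.
From the singleton clause (~q), q = 0.
From the singleton clause (p), p = 1.
But (~p) is also a unit clause — contradiction.
Neither u = 1 nor u = 0 works.

UNSATISFIABLE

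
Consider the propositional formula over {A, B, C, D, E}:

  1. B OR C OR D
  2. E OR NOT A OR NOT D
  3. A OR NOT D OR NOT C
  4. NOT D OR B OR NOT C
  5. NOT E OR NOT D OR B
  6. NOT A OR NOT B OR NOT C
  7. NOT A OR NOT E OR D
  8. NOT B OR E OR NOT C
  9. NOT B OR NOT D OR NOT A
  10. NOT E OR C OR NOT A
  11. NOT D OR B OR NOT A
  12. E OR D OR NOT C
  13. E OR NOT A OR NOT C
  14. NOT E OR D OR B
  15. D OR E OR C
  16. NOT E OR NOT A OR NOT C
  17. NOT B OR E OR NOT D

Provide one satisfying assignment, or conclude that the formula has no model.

Try B = true.
Try A = false.
Try D = false.
Try E = true.
All clauses hold; C can take either value.

A=false; B=true; C=false; D=false; E=true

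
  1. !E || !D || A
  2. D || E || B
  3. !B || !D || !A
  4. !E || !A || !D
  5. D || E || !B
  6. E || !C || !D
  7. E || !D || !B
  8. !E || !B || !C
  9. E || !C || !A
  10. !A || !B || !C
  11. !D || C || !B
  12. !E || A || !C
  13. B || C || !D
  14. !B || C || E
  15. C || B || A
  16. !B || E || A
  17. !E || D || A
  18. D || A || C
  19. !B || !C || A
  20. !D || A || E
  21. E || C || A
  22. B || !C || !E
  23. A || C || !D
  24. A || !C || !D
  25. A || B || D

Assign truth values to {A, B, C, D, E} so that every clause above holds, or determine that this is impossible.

A=true, B=false, C=false, D=false, E=true

Try E = true.
Try D = false.
Unit clause (A) forces A = true.
Try B = false.
Unit clause (!C) forces C = false.
Every clause now holds.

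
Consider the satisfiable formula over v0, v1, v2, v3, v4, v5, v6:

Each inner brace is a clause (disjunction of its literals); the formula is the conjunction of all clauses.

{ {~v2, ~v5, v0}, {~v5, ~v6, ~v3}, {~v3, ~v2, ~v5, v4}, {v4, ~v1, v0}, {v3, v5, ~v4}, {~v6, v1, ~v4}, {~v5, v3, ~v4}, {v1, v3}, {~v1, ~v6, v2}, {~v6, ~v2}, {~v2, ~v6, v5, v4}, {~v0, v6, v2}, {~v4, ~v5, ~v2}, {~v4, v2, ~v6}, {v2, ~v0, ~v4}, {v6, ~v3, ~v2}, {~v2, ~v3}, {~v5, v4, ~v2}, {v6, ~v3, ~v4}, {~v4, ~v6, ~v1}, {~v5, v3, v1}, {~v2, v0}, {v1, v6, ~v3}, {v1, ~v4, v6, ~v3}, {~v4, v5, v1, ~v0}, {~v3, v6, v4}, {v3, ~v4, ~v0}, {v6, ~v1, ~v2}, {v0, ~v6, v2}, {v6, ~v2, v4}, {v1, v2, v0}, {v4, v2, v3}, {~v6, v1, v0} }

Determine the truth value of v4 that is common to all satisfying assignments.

Suppose v4 = 1.
Branch on v3: set v3 = 1.
Unit clause (~v2) forces v2 = 0.
Unit clause (~v6) forces v6 = 0.
But (v6) is also a unit clause — contradiction.
So v3 must be the other value — set v3 = 0.
Unit clause (v5) forces v5 = 1.
But (~v5) is also a unit clause — contradiction.
Either choice for v3 ends in contradiction.
So every satisfying assignment has v4 = False.

False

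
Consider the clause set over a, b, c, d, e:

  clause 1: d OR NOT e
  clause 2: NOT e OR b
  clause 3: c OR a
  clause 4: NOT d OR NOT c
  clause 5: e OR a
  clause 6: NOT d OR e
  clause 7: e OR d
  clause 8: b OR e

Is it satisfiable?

Satisfiable

Case d = true:
Unit clause (NOT c) forces c = false.
Unit clause (a) forces a = true.
Unit clause (e) forces e = true.
Unit clause (b) forces b = true.
This assignment satisfies each clause.
A satisfying assignment: a: true, b: true, c: false, d: true, e: true.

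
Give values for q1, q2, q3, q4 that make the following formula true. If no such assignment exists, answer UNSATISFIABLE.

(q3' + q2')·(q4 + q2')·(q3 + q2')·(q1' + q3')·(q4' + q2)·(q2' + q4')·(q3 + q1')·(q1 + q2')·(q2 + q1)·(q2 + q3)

Case q3 = 0:
The clause (q2') is unit, so q2 = 0.
That conflicts with the unit clause (q2).
Backtrack on q3: now try q3 = 1.
The clause (q2') is unit, so q2 = 0.
The clause (q1') is unit, so q1 = 0.
That conflicts with the unit clause (q1).
Either choice for q3 ends in contradiction.

UNSATISFIABLE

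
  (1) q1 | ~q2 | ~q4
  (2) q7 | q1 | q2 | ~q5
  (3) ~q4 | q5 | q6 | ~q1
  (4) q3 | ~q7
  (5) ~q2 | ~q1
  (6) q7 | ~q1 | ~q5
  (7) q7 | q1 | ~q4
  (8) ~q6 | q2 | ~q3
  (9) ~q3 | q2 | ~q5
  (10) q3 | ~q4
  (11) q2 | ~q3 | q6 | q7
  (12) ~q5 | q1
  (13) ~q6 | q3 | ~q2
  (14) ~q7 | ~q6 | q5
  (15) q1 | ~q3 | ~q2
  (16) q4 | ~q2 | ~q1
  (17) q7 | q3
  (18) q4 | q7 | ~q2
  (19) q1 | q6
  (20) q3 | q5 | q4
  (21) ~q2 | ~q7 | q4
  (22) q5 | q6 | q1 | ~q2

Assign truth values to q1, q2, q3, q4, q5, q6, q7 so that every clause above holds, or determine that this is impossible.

Try q3 = 1.
Try q2 = 0.
(~q6) alone gives q6 = 0.
(~q5) alone gives q5 = 0.
(q7) alone gives q7 = 1.
(q1) alone gives q1 = 1.
(~q4) alone gives q4 = 0.
All clauses are satisfied.

q1 ↦ 1, q2 ↦ 0, q3 ↦ 1, q4 ↦ 0, q5 ↦ 0, q6 ↦ 0, q7 ↦ 1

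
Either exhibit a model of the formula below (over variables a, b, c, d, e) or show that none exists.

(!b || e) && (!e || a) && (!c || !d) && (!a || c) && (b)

a ↦ true, b ↦ true, c ↦ true, d ↦ false, e ↦ true

Unit clause (b) forces b = true.
Unit clause (e) forces e = true.
Unit clause (a) forces a = true.
Unit clause (c) forces c = true.
Unit clause (!d) forces d = false.
This assignment satisfies each clause.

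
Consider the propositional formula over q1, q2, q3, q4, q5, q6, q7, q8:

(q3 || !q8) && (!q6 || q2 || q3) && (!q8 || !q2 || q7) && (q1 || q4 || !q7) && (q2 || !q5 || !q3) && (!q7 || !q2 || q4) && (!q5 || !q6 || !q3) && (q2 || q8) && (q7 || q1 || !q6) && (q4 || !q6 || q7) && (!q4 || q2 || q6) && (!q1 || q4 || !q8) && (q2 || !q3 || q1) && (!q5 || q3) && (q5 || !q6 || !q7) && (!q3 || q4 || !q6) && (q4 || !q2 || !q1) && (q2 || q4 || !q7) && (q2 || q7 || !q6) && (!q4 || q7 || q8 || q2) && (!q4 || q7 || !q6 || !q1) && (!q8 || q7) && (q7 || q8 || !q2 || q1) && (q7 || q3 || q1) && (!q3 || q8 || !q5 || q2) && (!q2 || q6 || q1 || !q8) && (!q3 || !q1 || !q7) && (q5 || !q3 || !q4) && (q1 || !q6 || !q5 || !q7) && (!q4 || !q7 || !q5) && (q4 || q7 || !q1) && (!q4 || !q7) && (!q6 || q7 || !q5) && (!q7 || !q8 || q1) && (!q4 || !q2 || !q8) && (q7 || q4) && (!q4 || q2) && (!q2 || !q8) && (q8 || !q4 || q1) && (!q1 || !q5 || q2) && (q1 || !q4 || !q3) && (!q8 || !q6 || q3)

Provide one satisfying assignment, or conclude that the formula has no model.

Case q3 = false:
(!q8) alone gives q8 = false.
(q2) alone gives q2 = true.
(!q5) alone gives q5 = false.
Case q7 = false:
(q1) alone gives q1 = true.
(q4) alone gives q4 = true.
(!q6) alone gives q6 = false.
Every clause now holds.

q1: true,  q2: true,  q3: false,  q4: true,  q5: false,  q6: false,  q7: false,  q8: false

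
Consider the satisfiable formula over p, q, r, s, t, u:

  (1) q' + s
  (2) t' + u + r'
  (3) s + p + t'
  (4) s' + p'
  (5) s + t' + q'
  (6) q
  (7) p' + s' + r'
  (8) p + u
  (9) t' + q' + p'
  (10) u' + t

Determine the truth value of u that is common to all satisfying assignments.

Suppose u = 0.
(q) alone gives q = 1.
(s) alone gives s = 1.
(p') alone gives p = 0.
That conflicts with the unit clause (p).
So every satisfying assignment has u = True.

True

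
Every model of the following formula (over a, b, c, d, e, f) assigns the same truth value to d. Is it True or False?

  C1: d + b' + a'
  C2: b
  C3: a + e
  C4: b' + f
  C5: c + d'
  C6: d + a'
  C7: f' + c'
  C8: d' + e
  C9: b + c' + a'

False

Suppose d = 1.
The clause (b) is unit, so b = 1.
The clause (f) is unit, so f = 1.
The clause (c) is unit, so c = 1.
That conflicts with the unit clause (c').
So every satisfying assignment has d = False.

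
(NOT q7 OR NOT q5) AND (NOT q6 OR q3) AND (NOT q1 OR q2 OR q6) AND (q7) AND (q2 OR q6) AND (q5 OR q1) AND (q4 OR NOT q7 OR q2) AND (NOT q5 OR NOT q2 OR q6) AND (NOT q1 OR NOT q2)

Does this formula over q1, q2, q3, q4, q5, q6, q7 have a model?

Unit clause (q7) forces q7 = true.
Unit clause (NOT q5) forces q5 = false.
Unit clause (q1) forces q1 = true.
Unit clause (NOT q2) forces q2 = false.
Unit clause (q6) forces q6 = true.
Unit clause (q3) forces q3 = true.
Unit clause (q4) forces q4 = true.
This assignment satisfies each clause.
A satisfying assignment: q1: true,  q2: false,  q3: true,  q4: true,  q5: false,  q6: true,  q7: true.

Yes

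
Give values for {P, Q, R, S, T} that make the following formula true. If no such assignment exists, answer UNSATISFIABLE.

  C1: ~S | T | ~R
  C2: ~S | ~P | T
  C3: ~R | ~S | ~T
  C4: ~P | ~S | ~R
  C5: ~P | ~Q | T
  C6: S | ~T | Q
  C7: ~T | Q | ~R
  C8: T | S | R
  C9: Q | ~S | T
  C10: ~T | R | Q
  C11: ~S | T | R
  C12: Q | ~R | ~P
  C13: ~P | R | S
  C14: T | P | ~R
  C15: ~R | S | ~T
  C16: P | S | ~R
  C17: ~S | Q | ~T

P: 1, Q: 1, R: 0, S: 1, T: 1

Branch on S: set S = 1.
Branch on T: set T = 1.
Unit clause (~R) forces R = 0.
Unit clause (Q) forces Q = 1.
Every clause is now satisfied; P is unconstrained.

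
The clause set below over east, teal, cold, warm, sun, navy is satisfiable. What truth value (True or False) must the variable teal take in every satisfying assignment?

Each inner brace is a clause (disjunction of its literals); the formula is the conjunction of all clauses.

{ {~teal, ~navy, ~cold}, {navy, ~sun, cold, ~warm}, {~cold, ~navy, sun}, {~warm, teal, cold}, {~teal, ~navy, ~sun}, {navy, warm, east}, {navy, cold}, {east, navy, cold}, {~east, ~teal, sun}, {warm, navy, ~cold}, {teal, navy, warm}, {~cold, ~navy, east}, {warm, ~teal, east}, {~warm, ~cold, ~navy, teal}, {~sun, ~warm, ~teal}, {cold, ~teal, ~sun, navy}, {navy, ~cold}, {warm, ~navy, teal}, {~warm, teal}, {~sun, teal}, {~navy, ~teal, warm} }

Suppose teal = 0.
Unit clause (~warm) forces warm = 0.
Unit clause (navy) forces navy = 1.
But (~navy) is also a unit clause — contradiction.
So every satisfying assignment has teal = True.

True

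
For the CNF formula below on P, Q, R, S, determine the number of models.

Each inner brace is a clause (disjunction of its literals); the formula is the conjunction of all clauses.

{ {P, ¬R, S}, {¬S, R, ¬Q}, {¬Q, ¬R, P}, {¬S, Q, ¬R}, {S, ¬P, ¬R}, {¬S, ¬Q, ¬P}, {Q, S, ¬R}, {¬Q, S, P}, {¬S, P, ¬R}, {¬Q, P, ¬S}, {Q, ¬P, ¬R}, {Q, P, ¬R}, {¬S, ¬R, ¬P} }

5

There are 2^4 = 16 truth assignments over (P, Q, R, S).
Check each against the 13 clauses (columns in the order P, Q, R, S):
  F F F F  ✓ satisfies all
  F F F T  ✓ satisfies all
  F F T F  ✗ fails (P ∨ ¬R ∨ S)
  F F T T  ✗ fails (¬S ∨ Q ∨ ¬R)
  F T F F  ✗ fails (¬Q ∨ S ∨ P)
  F T F T  ✗ fails (¬S ∨ R ∨ ¬Q)
  F T T F  ✗ fails (P ∨ ¬R ∨ S)
  F T T T  ✗ fails (¬Q ∨ ¬R ∨ P)
  T F F F  ✓ satisfies all
  T F F T  ✓ satisfies all
  T F T F  ✗ fails (S ∨ ¬P ∨ ¬R)
  T F T T  ✗ fails (¬S ∨ Q ∨ ¬R)
  T T F F  ✓ satisfies all
  T T F T  ✗ fails (¬S ∨ R ∨ ¬Q)
  T T T F  ✗ fails (S ∨ ¬P ∨ ¬R)
  T T T T  ✗ fails (¬S ∨ ¬Q ∨ ¬P)
5 of the 16 rows are models.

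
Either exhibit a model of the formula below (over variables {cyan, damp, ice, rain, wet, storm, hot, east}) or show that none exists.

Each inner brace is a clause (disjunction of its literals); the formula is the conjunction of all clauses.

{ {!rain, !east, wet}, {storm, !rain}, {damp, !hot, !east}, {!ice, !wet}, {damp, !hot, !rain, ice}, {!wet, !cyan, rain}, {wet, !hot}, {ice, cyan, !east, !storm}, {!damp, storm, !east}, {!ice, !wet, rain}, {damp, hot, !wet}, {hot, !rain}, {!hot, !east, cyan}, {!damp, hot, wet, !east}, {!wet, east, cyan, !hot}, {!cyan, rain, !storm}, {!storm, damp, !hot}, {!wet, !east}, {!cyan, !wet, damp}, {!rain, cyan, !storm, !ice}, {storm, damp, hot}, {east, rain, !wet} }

cyan: false; damp: true; ice: false; rain: false; wet: false; storm: false; hot: false; east: false

Case storm = false:
(!rain) alone gives rain = false.
Case ice = false:
Case wet = false:
(!hot) alone gives hot = false.
(damp) alone gives damp = true.
(!east) alone gives east = false.
Every clause is now satisfied; cyan is unconstrained.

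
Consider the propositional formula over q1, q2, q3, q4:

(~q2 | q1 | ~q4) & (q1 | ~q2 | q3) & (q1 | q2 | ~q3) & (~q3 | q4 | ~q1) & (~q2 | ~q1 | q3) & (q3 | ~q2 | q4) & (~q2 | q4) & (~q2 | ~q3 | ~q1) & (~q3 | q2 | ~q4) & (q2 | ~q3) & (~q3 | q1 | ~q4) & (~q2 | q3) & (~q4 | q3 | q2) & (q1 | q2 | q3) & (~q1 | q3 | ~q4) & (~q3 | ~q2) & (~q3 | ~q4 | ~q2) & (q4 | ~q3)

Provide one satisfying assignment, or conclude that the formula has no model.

Branch on q2: set q2 = 0.
(~q3) alone gives q3 = 0.
(~q4) alone gives q4 = 0.
(q1) alone gives q1 = 1.
Every clause now holds.

q1: 1,  q2: 0,  q3: 0,  q4: 0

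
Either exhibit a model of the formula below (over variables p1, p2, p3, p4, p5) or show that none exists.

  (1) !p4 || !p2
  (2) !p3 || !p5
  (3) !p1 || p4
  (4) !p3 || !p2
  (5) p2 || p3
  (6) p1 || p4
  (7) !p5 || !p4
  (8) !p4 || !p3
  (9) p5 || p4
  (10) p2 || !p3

Try p4 = false.
The clause (!p1) is unit, so p1 = false.
That conflicts with the unit clause (p1).
So p4 must be the other value — set p4 = true.
The clause (!p2) is unit, so p2 = false.
The clause (p3) is unit, so p3 = true.
That conflicts with the unit clause (!p3).
Neither p4 = true nor p4 = false works.

UNSATISFIABLE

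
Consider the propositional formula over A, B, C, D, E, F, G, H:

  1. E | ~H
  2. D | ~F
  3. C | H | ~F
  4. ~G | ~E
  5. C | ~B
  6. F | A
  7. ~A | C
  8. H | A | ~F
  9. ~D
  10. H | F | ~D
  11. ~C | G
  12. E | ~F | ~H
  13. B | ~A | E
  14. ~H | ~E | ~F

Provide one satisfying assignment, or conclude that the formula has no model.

(~D) alone gives D = 0.
(~F) alone gives F = 0.
(A) alone gives A = 1.
(C) alone gives C = 1.
(G) alone gives G = 1.
(~E) alone gives E = 0.
(~H) alone gives H = 0.
(B) alone gives B = 1.
Every clause now holds.

A: 1,  B: 1,  C: 1,  D: 0,  E: 0,  F: 0,  G: 1,  H: 0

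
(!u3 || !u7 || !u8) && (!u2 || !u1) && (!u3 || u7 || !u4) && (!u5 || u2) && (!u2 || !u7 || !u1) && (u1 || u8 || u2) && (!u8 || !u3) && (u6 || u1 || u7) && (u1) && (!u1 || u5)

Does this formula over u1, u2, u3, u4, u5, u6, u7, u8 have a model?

Unit clause (u1) forces u1 = true.
Unit clause (!u2) forces u2 = false.
Unit clause (!u5) forces u5 = false.
Now (u5) is unsatisfied and unit — conflict.
No assignment satisfies every clause.

No, unsatisfiable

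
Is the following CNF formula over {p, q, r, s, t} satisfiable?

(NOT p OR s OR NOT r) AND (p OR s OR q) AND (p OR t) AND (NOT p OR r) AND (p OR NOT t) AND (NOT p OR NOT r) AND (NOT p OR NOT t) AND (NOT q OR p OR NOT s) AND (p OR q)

Unsatisfiable

Suppose p = true.
From the singleton clause (r), r = true.
That conflicts with the unit clause (NOT r).
Backtrack on p: now try p = false.
From the singleton clause (t), t = true.
That conflicts with the unit clause (NOT t).
Either choice for p ends in contradiction.
No assignment satisfies every clause.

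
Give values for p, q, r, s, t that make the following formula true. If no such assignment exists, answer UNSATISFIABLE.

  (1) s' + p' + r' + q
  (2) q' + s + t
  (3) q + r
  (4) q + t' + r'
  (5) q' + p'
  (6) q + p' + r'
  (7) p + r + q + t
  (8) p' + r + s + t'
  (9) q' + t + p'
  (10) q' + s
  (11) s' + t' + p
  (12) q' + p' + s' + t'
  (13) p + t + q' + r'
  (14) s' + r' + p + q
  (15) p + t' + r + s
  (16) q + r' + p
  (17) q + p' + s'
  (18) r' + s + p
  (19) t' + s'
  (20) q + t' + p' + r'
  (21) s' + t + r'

Case q = 1:
The clause (p') is unit, so p = 0.
The clause (s) is unit, so s = 1.
The clause (t') is unit, so t = 0.
The clause (r') is unit, so r = 0.
All clauses are satisfied.

p: 0,  q: 1,  r: 0,  s: 1,  t: 0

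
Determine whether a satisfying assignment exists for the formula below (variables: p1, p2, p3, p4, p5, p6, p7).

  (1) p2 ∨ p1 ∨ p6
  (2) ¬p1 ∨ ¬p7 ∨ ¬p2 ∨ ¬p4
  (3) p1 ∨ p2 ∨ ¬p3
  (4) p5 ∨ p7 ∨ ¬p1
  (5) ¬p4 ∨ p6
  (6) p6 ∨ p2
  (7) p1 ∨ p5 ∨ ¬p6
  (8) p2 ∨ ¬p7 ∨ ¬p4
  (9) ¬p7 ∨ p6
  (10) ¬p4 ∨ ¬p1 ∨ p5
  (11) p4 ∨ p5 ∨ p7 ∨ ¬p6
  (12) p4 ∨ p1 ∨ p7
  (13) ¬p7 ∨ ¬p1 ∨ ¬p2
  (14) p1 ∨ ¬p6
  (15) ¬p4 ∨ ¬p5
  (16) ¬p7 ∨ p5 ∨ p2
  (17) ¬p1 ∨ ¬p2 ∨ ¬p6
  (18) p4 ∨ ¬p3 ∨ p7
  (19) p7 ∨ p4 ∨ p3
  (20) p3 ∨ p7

Yes, satisfiable

Case p4 = False:
Case p6 = True:
The clause (p1) is unit, so p1 = True.
The clause (¬p2) is unit, so p2 = False.
Case p5 = True:
Case p3 = False:
The clause (p7) is unit, so p7 = True.
This assignment satisfies each clause.
A satisfying assignment: p1 ↦ True, p2 ↦ False, p3 ↦ False, p4 ↦ False, p5 ↦ True, p6 ↦ True, p7 ↦ True.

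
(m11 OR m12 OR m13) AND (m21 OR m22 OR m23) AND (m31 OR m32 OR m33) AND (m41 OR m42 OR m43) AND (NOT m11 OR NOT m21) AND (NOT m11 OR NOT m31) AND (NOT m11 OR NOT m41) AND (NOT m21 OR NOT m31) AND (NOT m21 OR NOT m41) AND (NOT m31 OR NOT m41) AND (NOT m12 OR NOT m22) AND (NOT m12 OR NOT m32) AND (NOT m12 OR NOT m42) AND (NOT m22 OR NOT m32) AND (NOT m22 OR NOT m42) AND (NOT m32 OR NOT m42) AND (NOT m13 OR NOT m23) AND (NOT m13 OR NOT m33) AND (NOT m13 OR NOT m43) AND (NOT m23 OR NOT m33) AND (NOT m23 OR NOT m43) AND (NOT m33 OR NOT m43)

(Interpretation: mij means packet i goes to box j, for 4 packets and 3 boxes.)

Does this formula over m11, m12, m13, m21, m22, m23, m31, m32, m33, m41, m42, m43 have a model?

No

Suppose m11 = false.
Suppose m12 = true.
Unit clause (NOT m22) forces m22 = false.
Unit clause (NOT m32) forces m32 = false.
Unit clause (NOT m42) forces m42 = false.
Suppose m21 = true.
Unit clause (NOT m31) forces m31 = false.
Unit clause (m33) forces m33 = true.
Unit clause (NOT m41) forces m41 = false.
Unit clause (m43) forces m43 = true.
But (NOT m43) is also a unit clause — contradiction.
Backtrack on m21: now try m21 = false.
Unit clause (m23) forces m23 = true.
Unit clause (NOT m13) forces m13 = false.
Unit clause (NOT m33) forces m33 = false.
Unit clause (m31) forces m31 = true.
Unit clause (NOT m41) forces m41 = false.
Unit clause (m43) forces m43 = true.
But (NOT m43) is also a unit clause — contradiction.
Both values of m21 lead to a conflict.
Backtrack on m12: now try m12 = false.
Unit clause (m13) forces m13 = true.
Unit clause (NOT m23) forces m23 = false.
Unit clause (NOT m33) forces m33 = false.
Unit clause (NOT m43) forces m43 = false.
Suppose m21 = true.
Unit clause (NOT m31) forces m31 = false.
Unit clause (m32) forces m32 = true.
Unit clause (NOT m41) forces m41 = false.
Unit clause (m42) forces m42 = true.
But (NOT m42) is also a unit clause — contradiction.
Backtrack on m21: now try m21 = false.
Unit clause (m22) forces m22 = true.
Unit clause (NOT m32) forces m32 = false.
Unit clause (m31) forces m31 = true.
Unit clause (NOT m41) forces m41 = false.
Unit clause (m42) forces m42 = true.
But (NOT m42) is also a unit clause — contradiction.
Both values of m21 lead to a conflict.
Both values of m12 lead to a conflict.
Backtrack on m11: now try m11 = true.
Unit clause (NOT m21) forces m21 = false.
Unit clause (NOT m31) forces m31 = false.
Unit clause (NOT m41) forces m41 = false.
Suppose m22 = true.
Unit clause (NOT m12) forces m12 = false.
Unit clause (NOT m32) forces m32 = false.
Unit clause (m33) forces m33 = true.
Unit clause (NOT m42) forces m42 = false.
Unit clause (m43) forces m43 = true.
But (NOT m43) is also a unit clause — contradiction.
Backtrack on m22: now try m22 = false.
Unit clause (m23) forces m23 = true.
Unit clause (NOT m13) forces m13 = false.
Unit clause (NOT m33) forces m33 = false.
Unit clause (m32) forces m32 = true.
Unit clause (NOT m12) forces m12 = false.
Unit clause (NOT m42) forces m42 = false.
Unit clause (m43) forces m43 = true.
But (NOT m43) is also a unit clause — contradiction.
Both values of m22 lead to a conflict.
Both values of m11 lead to a conflict.
No assignment satisfies every clause.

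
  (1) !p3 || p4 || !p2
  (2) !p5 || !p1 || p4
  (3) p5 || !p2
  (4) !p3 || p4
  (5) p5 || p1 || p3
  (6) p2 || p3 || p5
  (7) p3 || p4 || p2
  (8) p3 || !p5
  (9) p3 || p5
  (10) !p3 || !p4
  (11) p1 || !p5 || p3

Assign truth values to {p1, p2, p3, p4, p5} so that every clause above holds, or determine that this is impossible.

Try p5 = true.
(p3) alone gives p3 = true.
(p4) alone gives p4 = true.
Now (!p4) is unsatisfied and unit — conflict.
So p5 must be the other value — set p5 = false.
(!p2) alone gives p2 = false.
(p3) alone gives p3 = true.
(p4) alone gives p4 = true.
Now (!p4) is unsatisfied and unit — conflict.
Either choice for p5 ends in contradiction.

UNSATISFIABLE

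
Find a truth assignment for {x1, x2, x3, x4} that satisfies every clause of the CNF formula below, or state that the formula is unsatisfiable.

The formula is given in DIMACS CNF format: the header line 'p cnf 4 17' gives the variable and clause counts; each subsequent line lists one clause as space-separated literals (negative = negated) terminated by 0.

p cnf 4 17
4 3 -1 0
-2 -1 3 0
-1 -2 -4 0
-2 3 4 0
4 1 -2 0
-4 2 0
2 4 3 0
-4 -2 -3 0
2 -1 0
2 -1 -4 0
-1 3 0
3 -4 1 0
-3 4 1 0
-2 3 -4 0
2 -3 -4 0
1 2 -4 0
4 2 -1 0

x1=True; x2=True; x3=True; x4=False

Try x4 = False.
Try x3 = True.
(x1) alone gives x1 = True.
(x2) alone gives x2 = True.
All clauses are satisfied.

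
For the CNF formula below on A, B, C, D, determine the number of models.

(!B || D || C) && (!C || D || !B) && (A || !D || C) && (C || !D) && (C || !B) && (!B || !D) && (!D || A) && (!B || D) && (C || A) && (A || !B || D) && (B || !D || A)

4

There are 2^4 = 16 truth assignments over (A, B, C, D).
Split on A. With A = true, the clauses containing A are satisfied and !A drops from the rest; 3 of the 2^3 = 8 assignments to the other variables satisfy what remains.
With A = false, by the same count on the reduced clause set, 1 assignment works.
(One model: A=F, B=F, C=T, D=F.)
Total: 3 + 1 = 4.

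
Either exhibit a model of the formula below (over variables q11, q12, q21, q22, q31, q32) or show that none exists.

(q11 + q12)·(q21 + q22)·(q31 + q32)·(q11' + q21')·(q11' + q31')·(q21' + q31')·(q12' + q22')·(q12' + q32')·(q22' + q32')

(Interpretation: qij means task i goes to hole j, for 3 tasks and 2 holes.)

Try q11 = 1.
The clause (q21') is unit, so q21 = 0.
The clause (q22) is unit, so q22 = 1.
The clause (q31') is unit, so q31 = 0.
The clause (q32) is unit, so q32 = 1.
Now (q32') is unsatisfied and unit — conflict.
So q11 must be the other value — set q11 = 0.
The clause (q12) is unit, so q12 = 1.
The clause (q22') is unit, so q22 = 0.
The clause (q21) is unit, so q21 = 1.
The clause (q31') is unit, so q31 = 0.
The clause (q32) is unit, so q32 = 1.
Now (q32') is unsatisfied and unit — conflict.
Both values of q11 lead to a conflict.

UNSATISFIABLE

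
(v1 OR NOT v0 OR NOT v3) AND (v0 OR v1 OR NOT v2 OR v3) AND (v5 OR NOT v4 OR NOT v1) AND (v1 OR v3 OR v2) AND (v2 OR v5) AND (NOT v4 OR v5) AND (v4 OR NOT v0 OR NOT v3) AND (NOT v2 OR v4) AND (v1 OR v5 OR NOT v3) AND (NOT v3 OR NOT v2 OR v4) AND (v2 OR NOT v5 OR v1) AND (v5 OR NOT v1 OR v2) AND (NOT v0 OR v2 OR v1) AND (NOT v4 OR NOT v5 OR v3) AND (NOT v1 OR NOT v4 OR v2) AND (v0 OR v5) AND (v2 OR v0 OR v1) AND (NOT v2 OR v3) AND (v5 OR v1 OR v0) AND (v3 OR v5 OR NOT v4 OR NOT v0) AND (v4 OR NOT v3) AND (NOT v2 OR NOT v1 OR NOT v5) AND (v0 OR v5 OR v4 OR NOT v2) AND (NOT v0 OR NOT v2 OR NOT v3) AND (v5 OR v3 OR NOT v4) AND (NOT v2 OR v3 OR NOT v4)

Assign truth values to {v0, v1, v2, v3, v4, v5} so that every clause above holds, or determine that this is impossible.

v0=true,  v1=true,  v2=false,  v3=false,  v4=false,  v5=true

Branch on v2: set v2 = false.
The clause (v5) is unit, so v5 = true.
The clause (v1) is unit, so v1 = true.
The clause (NOT v4) is unit, so v4 = false.
The clause (NOT v3) is unit, so v3 = false.
No clause remains; v0 is free.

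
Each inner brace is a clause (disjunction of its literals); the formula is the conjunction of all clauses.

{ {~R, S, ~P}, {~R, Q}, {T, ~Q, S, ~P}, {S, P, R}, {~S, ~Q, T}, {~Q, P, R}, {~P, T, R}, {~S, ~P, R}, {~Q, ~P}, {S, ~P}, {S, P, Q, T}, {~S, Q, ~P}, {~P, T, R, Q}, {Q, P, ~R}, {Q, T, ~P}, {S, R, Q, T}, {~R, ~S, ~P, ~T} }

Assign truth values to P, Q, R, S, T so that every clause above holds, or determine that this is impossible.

Suppose R = 1.
The clause (Q) is unit, so Q = 1.
The clause (~P) is unit, so P = 0.
Suppose S = 1.
The clause (T) is unit, so T = 1.
Every clause now holds.

P=0, Q=1, R=1, S=1, T=1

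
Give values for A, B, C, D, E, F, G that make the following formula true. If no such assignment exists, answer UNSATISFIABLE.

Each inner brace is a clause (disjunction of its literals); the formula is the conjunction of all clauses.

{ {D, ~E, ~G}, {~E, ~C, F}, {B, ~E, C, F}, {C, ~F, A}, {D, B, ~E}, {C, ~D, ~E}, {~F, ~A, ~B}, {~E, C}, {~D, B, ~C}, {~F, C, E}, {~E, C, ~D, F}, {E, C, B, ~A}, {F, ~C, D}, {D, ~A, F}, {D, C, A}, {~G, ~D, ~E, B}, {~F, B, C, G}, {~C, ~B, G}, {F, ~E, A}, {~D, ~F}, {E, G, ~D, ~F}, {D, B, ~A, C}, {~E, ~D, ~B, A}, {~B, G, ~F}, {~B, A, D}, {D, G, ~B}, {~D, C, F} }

Suppose E = 0.
Suppose F = 1.
The clause (C) is unit, so C = 1.
The clause (~D) is unit, so D = 0.
Suppose A = 0.
The clause (~B) is unit, so B = 0.
No clause remains; G is free.

A: 0; B: 0; C: 1; D: 0; E: 0; F: 1; G: 0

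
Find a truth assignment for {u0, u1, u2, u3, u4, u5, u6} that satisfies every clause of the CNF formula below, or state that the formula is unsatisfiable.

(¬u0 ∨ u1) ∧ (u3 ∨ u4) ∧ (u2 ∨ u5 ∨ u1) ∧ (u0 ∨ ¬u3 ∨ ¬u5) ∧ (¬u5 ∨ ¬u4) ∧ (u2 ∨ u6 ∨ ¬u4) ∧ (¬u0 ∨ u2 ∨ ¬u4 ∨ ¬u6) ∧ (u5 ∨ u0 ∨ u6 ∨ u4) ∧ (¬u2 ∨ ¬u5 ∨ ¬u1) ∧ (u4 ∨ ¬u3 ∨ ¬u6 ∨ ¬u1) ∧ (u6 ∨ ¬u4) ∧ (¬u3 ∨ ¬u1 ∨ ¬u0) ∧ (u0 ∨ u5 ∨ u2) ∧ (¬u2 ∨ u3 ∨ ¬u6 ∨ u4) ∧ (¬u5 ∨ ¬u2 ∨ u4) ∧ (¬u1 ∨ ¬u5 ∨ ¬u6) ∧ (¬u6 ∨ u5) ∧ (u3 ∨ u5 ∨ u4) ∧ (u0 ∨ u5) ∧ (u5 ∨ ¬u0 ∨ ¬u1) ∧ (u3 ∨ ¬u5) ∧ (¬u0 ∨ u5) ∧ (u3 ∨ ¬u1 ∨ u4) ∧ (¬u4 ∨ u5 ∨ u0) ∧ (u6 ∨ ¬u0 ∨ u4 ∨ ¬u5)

Suppose u0 = False.
From the singleton clause (u5), u5 = True.
From the singleton clause (¬u3), u3 = False.
That conflicts with the unit clause (u3).
That branch fails; take u0 = True instead.
From the singleton clause (u1), u1 = True.
From the singleton clause (¬u3), u3 = False.
From the singleton clause (u4), u4 = True.
From the singleton clause (¬u5), u5 = False.
That conflicts with the unit clause (u5).
Neither u0 = True nor u0 = False works.

UNSATISFIABLE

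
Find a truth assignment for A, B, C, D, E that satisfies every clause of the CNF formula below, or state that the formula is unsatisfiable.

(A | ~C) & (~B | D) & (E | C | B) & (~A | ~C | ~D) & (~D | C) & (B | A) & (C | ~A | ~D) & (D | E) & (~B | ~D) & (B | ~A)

UNSATISFIABLE

Branch on A: set A = 1.
(B) alone gives B = 1.
(D) alone gives D = 1.
Now (~D) is unsatisfied and unit — conflict.
Backtrack on A: now try A = 0.
(~C) alone gives C = 0.
(~D) alone gives D = 0.
(~B) alone gives B = 0.
Now (B) is unsatisfied and unit — conflict.
Neither A = 1 nor A = 0 works.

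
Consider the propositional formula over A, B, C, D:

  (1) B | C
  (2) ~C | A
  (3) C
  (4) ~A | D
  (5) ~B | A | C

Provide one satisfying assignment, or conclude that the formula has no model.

A: 1,  B: 1,  C: 1,  D: 1

Unit clause (C) forces C = 1.
Unit clause (A) forces A = 1.
Unit clause (D) forces D = 1.
All clauses hold; B can take either value.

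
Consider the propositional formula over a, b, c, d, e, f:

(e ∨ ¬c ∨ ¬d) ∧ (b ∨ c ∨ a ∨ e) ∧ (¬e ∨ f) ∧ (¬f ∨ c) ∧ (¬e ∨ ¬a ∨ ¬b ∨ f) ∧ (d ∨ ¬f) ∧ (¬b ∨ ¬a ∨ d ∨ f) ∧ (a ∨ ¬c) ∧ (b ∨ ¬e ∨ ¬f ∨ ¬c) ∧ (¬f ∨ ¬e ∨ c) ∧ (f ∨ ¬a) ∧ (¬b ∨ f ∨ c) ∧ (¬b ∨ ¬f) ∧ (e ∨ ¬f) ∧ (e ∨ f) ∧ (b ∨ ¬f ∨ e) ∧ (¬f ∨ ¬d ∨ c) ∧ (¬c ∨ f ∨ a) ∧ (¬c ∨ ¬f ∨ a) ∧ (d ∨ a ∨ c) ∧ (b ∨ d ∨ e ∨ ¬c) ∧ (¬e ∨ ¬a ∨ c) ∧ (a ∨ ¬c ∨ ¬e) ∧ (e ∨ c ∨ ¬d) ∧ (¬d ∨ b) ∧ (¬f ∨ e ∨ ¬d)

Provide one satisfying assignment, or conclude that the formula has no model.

UNSATISFIABLE

Try e = False.
From the singleton clause (¬f), f = False.
But (f) is also a unit clause — contradiction.
So e must be the other value — set e = True.
From the singleton clause (f), f = True.
From the singleton clause (c), c = True.
From the singleton clause (d), d = True.
From the singleton clause (a), a = True.
From the singleton clause (b), b = True.
But (¬b) is also a unit clause — contradiction.
Neither e = True nor e = False works.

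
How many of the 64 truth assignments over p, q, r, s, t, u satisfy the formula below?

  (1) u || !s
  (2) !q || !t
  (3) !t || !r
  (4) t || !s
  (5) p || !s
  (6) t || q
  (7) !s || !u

12

There are 2^6 = 64 truth assignments over (p, q, r, s, t, u).
Split on p. With p = true, the clauses containing p are satisfied and !p drops from the rest; 6 of the 2^5 = 32 assignments to the other variables satisfy what remains.
With p = false, by the same count on the reduced clause set, 6 assignments work.
Total: 6 + 6 = 12.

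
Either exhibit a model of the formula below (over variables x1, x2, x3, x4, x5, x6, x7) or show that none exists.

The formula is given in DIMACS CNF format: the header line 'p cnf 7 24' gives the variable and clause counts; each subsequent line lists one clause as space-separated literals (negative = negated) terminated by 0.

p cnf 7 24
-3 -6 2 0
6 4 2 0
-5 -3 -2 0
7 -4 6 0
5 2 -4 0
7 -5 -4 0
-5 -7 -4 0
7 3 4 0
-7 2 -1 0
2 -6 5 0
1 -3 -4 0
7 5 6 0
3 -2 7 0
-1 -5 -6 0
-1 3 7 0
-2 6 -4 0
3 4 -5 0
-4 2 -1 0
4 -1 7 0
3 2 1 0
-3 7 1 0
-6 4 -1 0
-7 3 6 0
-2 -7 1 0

x1=True; x2=True; x3=False; x4=True; x5=False; x6=True; x7=True

Branch on x3: set x3 = False.
Branch on x7: set x7 = True.
The clause (x6) is unit, so x6 = True.
Branch on x5: set x5 = False.
The clause (x2) is unit, so x2 = True.
The clause (x1) is unit, so x1 = True.
The clause (x4) is unit, so x4 = True.
This assignment satisfies each clause.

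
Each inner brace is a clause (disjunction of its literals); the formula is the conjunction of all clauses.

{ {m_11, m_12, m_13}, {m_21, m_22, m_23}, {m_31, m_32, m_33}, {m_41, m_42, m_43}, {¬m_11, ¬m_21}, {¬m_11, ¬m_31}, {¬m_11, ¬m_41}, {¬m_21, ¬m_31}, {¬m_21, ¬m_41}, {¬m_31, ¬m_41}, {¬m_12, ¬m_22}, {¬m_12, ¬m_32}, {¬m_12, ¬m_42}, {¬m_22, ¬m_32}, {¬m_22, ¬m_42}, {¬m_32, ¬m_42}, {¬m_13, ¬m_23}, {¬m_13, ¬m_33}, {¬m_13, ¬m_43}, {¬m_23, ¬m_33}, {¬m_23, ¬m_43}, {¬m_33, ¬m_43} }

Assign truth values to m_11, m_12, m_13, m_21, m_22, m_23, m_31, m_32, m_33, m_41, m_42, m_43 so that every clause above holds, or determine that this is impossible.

UNSATISFIABLE

Branch on m_11: set m_11 = False.
Branch on m_12: set m_12 = True.
From the singleton clause (¬m_22), m_22 = False.
From the singleton clause (¬m_32), m_32 = False.
From the singleton clause (¬m_42), m_42 = False.
Branch on m_21: set m_21 = True.
From the singleton clause (¬m_31), m_31 = False.
From the singleton clause (m_33), m_33 = True.
From the singleton clause (¬m_41), m_41 = False.
From the singleton clause (m_43), m_43 = True.
That conflicts with the unit clause (¬m_43).
So m_21 must be the other value — set m_21 = False.
From the singleton clause (m_23), m_23 = True.
From the singleton clause (¬m_13), m_13 = False.
From the singleton clause (¬m_33), m_33 = False.
From the singleton clause (m_31), m_31 = True.
From the singleton clause (¬m_41), m_41 = False.
From the singleton clause (m_43), m_43 = True.
That conflicts with the unit clause (¬m_43).
Either choice for m_21 ends in contradiction.
So m_12 must be the other value — set m_12 = False.
From the singleton clause (m_13), m_13 = True.
From the singleton clause (¬m_23), m_23 = False.
From the singleton clause (¬m_33), m_33 = False.
From the singleton clause (¬m_43), m_43 = False.
Branch on m_21: set m_21 = True.
From the singleton clause (¬m_31), m_31 = False.
From the singleton clause (m_32), m_32 = True.
From the singleton clause (¬m_41), m_41 = False.
From the singleton clause (m_42), m_42 = True.
That conflicts with the unit clause (¬m_42).
So m_21 must be the other value — set m_21 = False.
From the singleton clause (m_22), m_22 = True.
From the singleton clause (¬m_32), m_32 = False.
From the singleton clause (m_31), m_31 = True.
From the singleton clause (¬m_41), m_41 = False.
From the singleton clause (m_42), m_42 = True.
That conflicts with the unit clause (¬m_42).
Either choice for m_21 ends in contradiction.
Either choice for m_12 ends in contradiction.
So m_11 must be the other value — set m_11 = True.
From the singleton clause (¬m_21), m_21 = False.
From the singleton clause (¬m_31), m_31 = False.
From the singleton clause (¬m_41), m_41 = False.
Branch on m_22: set m_22 = True.
From the singleton clause (¬m_12), m_12 = False.
From the singleton clause (¬m_32), m_32 = False.
From the singleton clause (m_33), m_33 = True.
From the singleton clause (¬m_42), m_42 = False.
From the singleton clause (m_43), m_43 = True.
That conflicts with the unit clause (¬m_43).
So m_22 must be the other value — set m_22 = False.
From the singleton clause (m_23), m_23 = True.
From the singleton clause (¬m_13), m_13 = False.
From the singleton clause (¬m_33), m_33 = False.
From the singleton clause (m_32), m_32 = True.
From the singleton clause (¬m_12), m_12 = False.
From the singleton clause (¬m_42), m_42 = False.
From the singleton clause (m_43), m_43 = True.
That conflicts with the unit clause (¬m_43).
Either choice for m_22 ends in contradiction.
Either choice for m_11 ends in contradiction.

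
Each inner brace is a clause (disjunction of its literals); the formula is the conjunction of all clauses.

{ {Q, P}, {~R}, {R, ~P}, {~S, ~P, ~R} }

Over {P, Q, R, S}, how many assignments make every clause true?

There are 2^4 = 16 truth assignments over (P, Q, R, S).
Check each against the 4 clauses (columns in the order P, Q, R, S):
  F F F F  ✗ fails (Q | P)
  F F F T  ✗ fails (Q | P)
  F F T F  ✗ fails (Q | P)
  F F T T  ✗ fails (Q | P)
  F T F F  ✓ satisfies all
  F T F T  ✓ satisfies all
  F T T F  ✗ fails (~R)
  F T T T  ✗ fails (~R)
  T F F F  ✗ fails (R | ~P)
  T F F T  ✗ fails (R | ~P)
  T F T F  ✗ fails (~R)
  T F T T  ✗ fails (~R)
  T T F F  ✗ fails (R | ~P)
  T T F T  ✗ fails (R | ~P)
  T T T F  ✗ fails (~R)
  T T T T  ✗ fails (~R)
2 of the 16 rows are models.

2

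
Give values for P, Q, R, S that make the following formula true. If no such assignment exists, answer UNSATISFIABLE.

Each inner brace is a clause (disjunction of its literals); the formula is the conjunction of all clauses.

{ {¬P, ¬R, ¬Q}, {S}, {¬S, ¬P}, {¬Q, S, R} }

P: False, Q: False, R: True, S: True

The clause (S) is unit, so S = True.
The clause (¬P) is unit, so P = False.
Every clause is now satisfied; Q, R are unconstrained.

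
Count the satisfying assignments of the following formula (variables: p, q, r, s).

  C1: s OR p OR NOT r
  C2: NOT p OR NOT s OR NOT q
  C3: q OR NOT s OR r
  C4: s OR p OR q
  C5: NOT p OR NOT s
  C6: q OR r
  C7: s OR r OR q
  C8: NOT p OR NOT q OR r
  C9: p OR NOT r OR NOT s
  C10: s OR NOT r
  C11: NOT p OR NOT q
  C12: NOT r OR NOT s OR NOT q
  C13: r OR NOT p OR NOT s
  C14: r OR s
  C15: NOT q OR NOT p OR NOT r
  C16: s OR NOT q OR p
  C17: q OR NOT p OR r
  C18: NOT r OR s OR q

1

There are 2^4 = 16 truth assignments over (p, q, r, s).
Check each against the 18 clauses (columns in the order p, q, r, s):
  F F F F  ✗ fails (s OR p OR q)
  F F F T  ✗ fails (q OR NOT s OR r)
  F F T F  ✗ fails (s OR p OR NOT r)
  F F T T  ✗ fails (p OR NOT r OR NOT s)
  F T F F  ✗ fails (r OR s)
  F T F T  ✓ satisfies all
  F T T F  ✗ fails (s OR p OR NOT r)
  F T T T  ✗ fails (p OR NOT r OR NOT s)
  T F F F  ✗ fails (q OR r)
  T F F T  ✗ fails (q OR NOT s OR r)
  T F T F  ✗ fails (s OR NOT r)
  T F T T  ✗ fails (NOT p OR NOT s)
  T T F F  ✗ fails (NOT p OR NOT q OR r)
  T T F T  ✗ fails (NOT p OR NOT s OR NOT q)
  T T T F  ✗ fails (s OR NOT r)
  T T T T  ✗ fails (NOT p OR NOT s OR NOT q)
1 of the 16 rows is a model.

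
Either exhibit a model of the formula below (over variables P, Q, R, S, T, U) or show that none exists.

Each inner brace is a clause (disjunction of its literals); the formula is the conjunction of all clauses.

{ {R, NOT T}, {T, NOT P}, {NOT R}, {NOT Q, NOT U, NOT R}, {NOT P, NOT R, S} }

From the singleton clause (NOT R), R = false.
From the singleton clause (NOT T), T = false.
From the singleton clause (NOT P), P = false.
Every clause is now satisfied; Q, S, U are unconstrained.

P ↦ false; Q ↦ true; R ↦ false; S ↦ true; T ↦ false; U ↦ false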